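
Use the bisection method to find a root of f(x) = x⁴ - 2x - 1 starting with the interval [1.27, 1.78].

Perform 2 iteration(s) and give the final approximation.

f(x) = x⁴ - 2x - 1
Initial interval: [1.27, 1.78]

Iteration 1:
  c_1 = (1.270000 + 1.780000)/2 = 1.525000
  f(c_1) = f(1.525000) = 1.358532
  f(a) × f(c) < 0, new interval: [1.270000, 1.525000]
Iteration 2:
  c_2 = (1.270000 + 1.525000)/2 = 1.397500
  f(c_2) = f(1.397500) = 0.019233
  f(a) × f(c) < 0, new interval: [1.270000, 1.397500]

After 2 iteration(s), the approximation is c_2 = 1.397500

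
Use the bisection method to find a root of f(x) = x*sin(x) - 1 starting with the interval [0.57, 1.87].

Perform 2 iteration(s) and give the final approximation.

f(x) = x*sin(x) - 1
Initial interval: [0.57, 1.87]

Iteration 1:
  c_1 = (0.570000 + 1.870000)/2 = 1.220000
  f(c_1) = f(1.220000) = 0.145701
  f(a) × f(c) < 0, new interval: [0.570000, 1.220000]
Iteration 2:
  c_2 = (0.570000 + 1.220000)/2 = 0.895000
  f(c_2) = f(0.895000) = -0.301713
  f(a) × f(c) ≥ 0, new interval: [0.895000, 1.220000]

After 2 iteration(s), the approximation is c_2 = 0.895000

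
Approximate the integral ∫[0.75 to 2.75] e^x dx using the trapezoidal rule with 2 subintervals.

f(x) = e^x
a = 0.75, b = 2.75, n = 2
h = (b - a)/n = 1.000000

Trapezoidal rule: (h/2)[f(x₀) + 2f(x₁) + 2f(x₂) + ... + f(xₙ)]

x_0 = 0.7500, f(x_0) = 2.117000, coefficient = 1
x_1 = 1.7500, f(x_1) = 5.754603, coefficient = 2
x_2 = 2.7500, f(x_2) = 15.642632, coefficient = 1

I ≈ (1.000000/2) × 29.268837 = 14.634419
Exact value: 13.525632
Error: 1.108787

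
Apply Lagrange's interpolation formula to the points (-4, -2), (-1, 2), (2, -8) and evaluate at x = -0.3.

Lagrange interpolation formula:
P(x) = Σ yᵢ × Lᵢ(x)
where Lᵢ(x) = Π_{j≠i} (x - xⱼ)/(xᵢ - xⱼ)

L_0(-0.3) = (-0.3 - (-1))/(-4 - (-1)) × (-0.3 - 2)/(-4 - 2) = -0.089444
L_1(-0.3) = (-0.3 - (-4))/(-1 - (-4)) × (-0.3 - 2)/(-1 - 2) = 0.945556
L_2(-0.3) = (-0.3 - (-4))/(2 - (-4)) × (-0.3 - (-1))/(2 - (-1)) = 0.143889

P(-0.3) = (-2)×L_0(-0.3) + 2×L_1(-0.3) + (-8)×L_2(-0.3)
P(-0.3) = 0.918889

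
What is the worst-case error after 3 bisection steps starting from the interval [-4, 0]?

Bisection error bound: |error| ≤ (b-a)/2^n
|error| ≤ (0 - (-4))/2^3 = 4/2^3
|error| ≤ 0.5000000000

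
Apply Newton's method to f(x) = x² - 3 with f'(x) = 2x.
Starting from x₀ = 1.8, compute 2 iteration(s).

f(x) = x² - 3
f'(x) = 2x
x₀ = 1.8

Newton-Raphson formula: x_{n+1} = x_n - f(x_n)/f'(x_n)

Iteration 1:
  f(1.800000) = 0.240000
  f'(1.800000) = 3.600000
  x_1 = 1.800000 - 0.240000/3.600000 = 1.733333
Iteration 2:
  f(1.733333) = 0.004444
  f'(1.733333) = 3.466667
  x_2 = 1.733333 - 0.004444/3.466667 = 1.732051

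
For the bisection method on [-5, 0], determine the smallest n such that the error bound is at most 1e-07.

We need (b-a)/2^n ≤ 1e-07
(0 - (-5))/2^n ≤ 1e-07
5/2^n ≤ 1e-07
2^n ≥ 50000000
n ≥ log₂(50000000) = 25.58
n ≥ 26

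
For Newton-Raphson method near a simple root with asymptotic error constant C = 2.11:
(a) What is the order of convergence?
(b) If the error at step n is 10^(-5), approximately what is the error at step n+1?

(a) Newton-Raphson has quadratic (order 2) convergence near simple roots.
    This means |e_{n+1}| ≈ C|e_n|².

(b) With |e_n| = 10^(-5) and C = 2.11:
    |e_{n+1}| ≈ 2.11 × (10^(-5))² = 2.11 × 10^(-10)

(a) 2 (quadratic); (b) |e_{n+1}| ≈ 2.110e-10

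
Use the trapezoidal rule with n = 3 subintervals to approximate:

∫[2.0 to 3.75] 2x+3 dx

f(x) = 2x+3
a = 2.0, b = 3.75, n = 3
h = (b - a)/n = 0.583333

Trapezoidal rule: (h/2)[f(x₀) + 2f(x₁) + 2f(x₂) + ... + f(xₙ)]

x_0 = 2.0000, f(x_0) = 7.000000, coefficient = 1
x_1 = 2.5833, f(x_1) = 8.166667, coefficient = 2
x_2 = 3.1667, f(x_2) = 9.333333, coefficient = 2
x_3 = 3.7500, f(x_3) = 10.500000, coefficient = 1

I ≈ (0.583333/2) × 52.500000 = 15.312500
Exact value: 15.312500
Error: 0.000000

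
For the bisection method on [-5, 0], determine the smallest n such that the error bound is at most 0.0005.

We need (b-a)/2^n ≤ 0.0005
(0 - (-5))/2^n ≤ 0.0005
5/2^n ≤ 0.0005
2^n ≥ 10000
n ≥ log₂(10000) = 13.29
n ≥ 14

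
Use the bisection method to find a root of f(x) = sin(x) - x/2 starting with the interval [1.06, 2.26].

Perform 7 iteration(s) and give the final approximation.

f(x) = sin(x) - x/2
Initial interval: [1.06, 2.26]

Iteration 1:
  c_1 = (1.060000 + 2.260000)/2 = 1.660000
  f(c_1) = f(1.660000) = 0.166024
  f(a) × f(c) ≥ 0, new interval: [1.660000, 2.260000]
Iteration 2:
  c_2 = (1.660000 + 2.260000)/2 = 1.960000
  f(c_2) = f(1.960000) = -0.054788
  f(a) × f(c) < 0, new interval: [1.660000, 1.960000]
Iteration 3:
  c_3 = (1.660000 + 1.960000)/2 = 1.810000
  f(c_3) = f(1.810000) = 0.066527
  f(a) × f(c) ≥ 0, new interval: [1.810000, 1.960000]
Iteration 4:
  c_4 = (1.810000 + 1.960000)/2 = 1.885000
  f(c_4) = f(1.885000) = 0.008543
  f(a) × f(c) ≥ 0, new interval: [1.885000, 1.960000]
Iteration 5:
  c_5 = (1.885000 + 1.960000)/2 = 1.922500
  f(c_5) = f(1.922500) = -0.022463
  f(a) × f(c) < 0, new interval: [1.885000, 1.922500]
Iteration 6:
  c_6 = (1.885000 + 1.922500)/2 = 1.903750
  f(c_6) = f(1.903750) = -0.006794
  f(a) × f(c) < 0, new interval: [1.885000, 1.903750]
Iteration 7:
  c_7 = (1.885000 + 1.903750)/2 = 1.894375
  f(c_7) = f(1.894375) = 0.000916
  f(a) × f(c) ≥ 0, new interval: [1.894375, 1.903750]

After 7 iteration(s), the approximation is c_7 = 1.894375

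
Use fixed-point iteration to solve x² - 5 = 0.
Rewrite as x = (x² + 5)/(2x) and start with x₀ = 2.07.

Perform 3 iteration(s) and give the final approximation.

Equation: x² - 5 = 0
Fixed-point form: x = (x² + 5)/(2x)
x₀ = 2.07

x_1 = g(2.070000) = 2.242729
x_2 = g(2.242729) = 2.236078
x_3 = g(2.236078) = 2.236068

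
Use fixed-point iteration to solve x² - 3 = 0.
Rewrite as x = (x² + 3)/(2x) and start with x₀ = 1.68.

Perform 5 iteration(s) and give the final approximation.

Equation: x² - 3 = 0
Fixed-point form: x = (x² + 3)/(2x)
x₀ = 1.68

x_1 = g(1.680000) = 1.732857
x_2 = g(1.732857) = 1.732051
x_3 = g(1.732051) = 1.732051
x_4 = g(1.732051) = 1.732051
x_5 = g(1.732051) = 1.732051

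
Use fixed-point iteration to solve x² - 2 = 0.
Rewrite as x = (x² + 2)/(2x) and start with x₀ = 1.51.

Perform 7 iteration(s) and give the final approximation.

Equation: x² - 2 = 0
Fixed-point form: x = (x² + 2)/(2x)
x₀ = 1.51

x_1 = g(1.510000) = 1.417252
x_2 = g(1.417252) = 1.414217
x_3 = g(1.414217) = 1.414214
x_4 = g(1.414214) = 1.414214
x_5 = g(1.414214) = 1.414214
x_6 = g(1.414214) = 1.414214
x_7 = g(1.414214) = 1.414214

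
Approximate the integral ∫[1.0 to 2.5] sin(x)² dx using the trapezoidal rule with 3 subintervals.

f(x) = sin(x)²
a = 1.0, b = 2.5, n = 3
h = (b - a)/n = 0.500000

Trapezoidal rule: (h/2)[f(x₀) + 2f(x₁) + 2f(x₂) + ... + f(xₙ)]

x_0 = 1.0000, f(x_0) = 0.708073, coefficient = 1
x_1 = 1.5000, f(x_1) = 0.994996, coefficient = 2
x_2 = 2.0000, f(x_2) = 0.826822, coefficient = 2
x_3 = 2.5000, f(x_3) = 0.358169, coefficient = 1

I ≈ (0.500000/2) × 4.709878 = 1.177470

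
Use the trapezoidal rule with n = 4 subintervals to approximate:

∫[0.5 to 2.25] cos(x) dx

f(x) = cos(x)
a = 0.5, b = 2.25, n = 4
h = (b - a)/n = 0.437500

Trapezoidal rule: (h/2)[f(x₀) + 2f(x₁) + 2f(x₂) + ... + f(xₙ)]

x_0 = 0.5000, f(x_0) = 0.877583, coefficient = 1
x_1 = 0.9375, f(x_1) = 0.591805, coefficient = 2
x_2 = 1.3750, f(x_2) = 0.194548, coefficient = 2
x_3 = 1.8125, f(x_3) = -0.239357, coefficient = 2
x_4 = 2.2500, f(x_4) = -0.628174, coefficient = 1

I ≈ (0.437500/2) × 1.343400 = 0.293869
Exact value: 0.298648
Error: 0.004779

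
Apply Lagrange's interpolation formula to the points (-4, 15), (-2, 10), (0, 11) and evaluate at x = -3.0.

Lagrange interpolation formula:
P(x) = Σ yᵢ × Lᵢ(x)
where Lᵢ(x) = Π_{j≠i} (x - xⱼ)/(xᵢ - xⱼ)

L_0(-3.0) = (-3.0 - (-2))/(-4 - (-2)) × (-3.0 - 0)/(-4 - 0) = 0.375000
L_1(-3.0) = (-3.0 - (-4))/(-2 - (-4)) × (-3.0 - 0)/(-2 - 0) = 0.750000
L_2(-3.0) = (-3.0 - (-4))/(0 - (-4)) × (-3.0 - (-2))/(0 - (-2)) = -0.125000

P(-3.0) = 15×L_0(-3.0) + 10×L_1(-3.0) + 11×L_2(-3.0)
P(-3.0) = 11.750000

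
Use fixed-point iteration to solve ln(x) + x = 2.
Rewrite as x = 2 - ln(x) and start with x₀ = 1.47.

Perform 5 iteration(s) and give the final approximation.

Equation: ln(x) + x = 2
Fixed-point form: x = 2 - ln(x)
x₀ = 1.47

x_1 = g(1.470000) = 1.614738
x_2 = g(1.614738) = 1.520828
x_3 = g(1.520828) = 1.580745
x_4 = g(1.580745) = 1.542104
x_5 = g(1.542104) = 1.566853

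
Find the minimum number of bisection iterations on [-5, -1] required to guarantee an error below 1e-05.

We need (b-a)/2^n ≤ 1e-05
(-1 - (-5))/2^n ≤ 1e-05
4/2^n ≤ 1e-05
2^n ≥ 400000
n ≥ log₂(400000) = 18.61
n ≥ 19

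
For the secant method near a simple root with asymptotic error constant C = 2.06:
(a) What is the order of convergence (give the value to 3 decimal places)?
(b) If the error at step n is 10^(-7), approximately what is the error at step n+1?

(a) Secant method has superlinear convergence with order φ = (1+√5)/2 ≈ 1.618.
    This means |e_{n+1}| ≈ C|e_n|^1.618.

(b) With |e_n| = 10^(-7) and C = 2.06:
    |e_{n+1}| ≈ 2.06 × (10^(-7))^1.618 = 2.06 × 10^(-11.33)

(a) ≈ 1.618 (golden ratio); (b) |e_{n+1}| ≈ 9.719e-12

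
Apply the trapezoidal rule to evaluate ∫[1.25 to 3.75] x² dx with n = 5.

f(x) = x²
a = 1.25, b = 3.75, n = 5
h = (b - a)/n = 0.500000

Trapezoidal rule: (h/2)[f(x₀) + 2f(x₁) + 2f(x₂) + ... + f(xₙ)]

x_0 = 1.2500, f(x_0) = 1.562500, coefficient = 1
x_1 = 1.7500, f(x_1) = 3.062500, coefficient = 2
x_2 = 2.2500, f(x_2) = 5.062500, coefficient = 2
x_3 = 2.7500, f(x_3) = 7.562500, coefficient = 2
x_4 = 3.2500, f(x_4) = 10.562500, coefficient = 2
x_5 = 3.7500, f(x_5) = 14.062500, coefficient = 1

I ≈ (0.500000/2) × 68.125000 = 17.031250
Exact value: 16.927083
Error: 0.104167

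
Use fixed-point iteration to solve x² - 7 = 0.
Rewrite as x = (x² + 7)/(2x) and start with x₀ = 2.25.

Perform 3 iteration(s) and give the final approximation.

Equation: x² - 7 = 0
Fixed-point form: x = (x² + 7)/(2x)
x₀ = 2.25

x_1 = g(2.250000) = 2.680556
x_2 = g(2.680556) = 2.645977
x_3 = g(2.645977) = 2.645751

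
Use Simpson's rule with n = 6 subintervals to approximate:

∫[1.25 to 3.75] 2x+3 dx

f(x) = 2x+3
a = 1.25, b = 3.75, n = 6
h = (b - a)/n = 0.416667

Simpson's rule: (h/3)[f(x₀) + 4f(x₁) + 2f(x₂) + ... + f(xₙ)]

x_0 = 1.2500, f(x_0) = 5.500000, coefficient = 1
x_1 = 1.6667, f(x_1) = 6.333333, coefficient = 4
x_2 = 2.0833, f(x_2) = 7.166667, coefficient = 2
x_3 = 2.5000, f(x_3) = 8.000000, coefficient = 4
x_4 = 2.9167, f(x_4) = 8.833333, coefficient = 2
x_5 = 3.3333, f(x_5) = 9.666667, coefficient = 4
x_6 = 3.7500, f(x_6) = 10.500000, coefficient = 1

I ≈ (0.416667/3) × 144.000000 = 20.000000
Exact value: 20.000000
Error: 0.000000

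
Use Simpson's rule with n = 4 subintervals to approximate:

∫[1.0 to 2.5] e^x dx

f(x) = e^x
a = 1.0, b = 2.5, n = 4
h = (b - a)/n = 0.375000

Simpson's rule: (h/3)[f(x₀) + 4f(x₁) + 2f(x₂) + ... + f(xₙ)]

x_0 = 1.0000, f(x_0) = 2.718282, coefficient = 1
x_1 = 1.3750, f(x_1) = 3.955077, coefficient = 4
x_2 = 1.7500, f(x_2) = 5.754603, coefficient = 2
x_3 = 2.1250, f(x_3) = 8.372897, coefficient = 4
x_4 = 2.5000, f(x_4) = 12.182494, coefficient = 1

I ≈ (0.375000/3) × 75.721878 = 9.465235
Exact value: 9.464212
Error: 0.001023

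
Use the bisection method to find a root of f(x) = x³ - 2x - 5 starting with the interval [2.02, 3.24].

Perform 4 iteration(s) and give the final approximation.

f(x) = x³ - 2x - 5
Initial interval: [2.02, 3.24]

Iteration 1:
  c_1 = (2.020000 + 3.240000)/2 = 2.630000
  f(c_1) = f(2.630000) = 7.931447
  f(a) × f(c) < 0, new interval: [2.020000, 2.630000]
Iteration 2:
  c_2 = (2.020000 + 2.630000)/2 = 2.325000
  f(c_2) = f(2.325000) = 2.918078
  f(a) × f(c) < 0, new interval: [2.020000, 2.325000]
Iteration 3:
  c_3 = (2.020000 + 2.325000)/2 = 2.172500
  f(c_3) = f(2.172500) = 0.908670
  f(a) × f(c) < 0, new interval: [2.020000, 2.172500]
Iteration 4:
  c_4 = (2.020000 + 2.172500)/2 = 2.096250
  f(c_4) = f(2.096250) = 0.018976
  f(a) × f(c) < 0, new interval: [2.020000, 2.096250]

After 4 iteration(s), the approximation is c_4 = 2.096250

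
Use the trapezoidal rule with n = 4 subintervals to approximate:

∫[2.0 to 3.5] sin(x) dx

f(x) = sin(x)
a = 2.0, b = 3.5, n = 4
h = (b - a)/n = 0.375000

Trapezoidal rule: (h/2)[f(x₀) + 2f(x₁) + 2f(x₂) + ... + f(xₙ)]

x_0 = 2.0000, f(x_0) = 0.909297, coefficient = 1
x_1 = 2.3750, f(x_1) = 0.693685, coefficient = 2
x_2 = 2.7500, f(x_2) = 0.381661, coefficient = 2
x_3 = 3.1250, f(x_3) = 0.016592, coefficient = 2
x_4 = 3.5000, f(x_4) = -0.350783, coefficient = 1

I ≈ (0.375000/2) × 2.742390 = 0.514198
Exact value: 0.520310
Error: 0.006112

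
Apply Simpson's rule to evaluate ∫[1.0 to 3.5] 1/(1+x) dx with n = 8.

f(x) = 1/(1+x)
a = 1.0, b = 3.5, n = 8
h = (b - a)/n = 0.312500

Simpson's rule: (h/3)[f(x₀) + 4f(x₁) + 2f(x₂) + ... + f(xₙ)]

x_0 = 1.0000, f(x_0) = 0.500000, coefficient = 1
x_1 = 1.3125, f(x_1) = 0.432432, coefficient = 4
x_2 = 1.6250, f(x_2) = 0.380952, coefficient = 2
x_3 = 1.9375, f(x_3) = 0.340426, coefficient = 4
x_4 = 2.2500, f(x_4) = 0.307692, coefficient = 2
x_5 = 2.5625, f(x_5) = 0.280702, coefficient = 4
x_6 = 2.8750, f(x_6) = 0.258065, coefficient = 2
x_7 = 3.1875, f(x_7) = 0.238806, coefficient = 4
x_8 = 3.5000, f(x_8) = 0.222222, coefficient = 1

I ≈ (0.312500/3) × 7.785103 = 0.810948
Exact value: 0.810930
Error: 0.000018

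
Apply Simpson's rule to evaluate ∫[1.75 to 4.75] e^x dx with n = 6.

f(x) = e^x
a = 1.75, b = 4.75, n = 6
h = (b - a)/n = 0.500000

Simpson's rule: (h/3)[f(x₀) + 4f(x₁) + 2f(x₂) + ... + f(xₙ)]

x_0 = 1.7500, f(x_0) = 5.754603, coefficient = 1
x_1 = 2.2500, f(x_1) = 9.487736, coefficient = 4
x_2 = 2.7500, f(x_2) = 15.642632, coefficient = 2
x_3 = 3.2500, f(x_3) = 25.790340, coefficient = 4
x_4 = 3.7500, f(x_4) = 42.521082, coefficient = 2
x_5 = 4.2500, f(x_5) = 70.105412, coefficient = 4
x_6 = 4.7500, f(x_6) = 115.584285, coefficient = 1

I ≈ (0.500000/3) × 659.200267 = 109.866711
Exact value: 109.829682
Error: 0.037029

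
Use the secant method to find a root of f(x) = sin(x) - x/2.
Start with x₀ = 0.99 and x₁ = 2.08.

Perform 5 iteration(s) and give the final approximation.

f(x) = sin(x) - x/2
x₀ = 0.99, x₁ = 2.08

Secant formula: x_{n+1} = x_n - f(x_n)(x_n - x_{n-1})/(f(x_n) - f(x_{n-1}))

Iteration 1:
  f(0.990000) = 0.341026
  f(2.080000) = -0.166867
  x_2 = 2.080000 - (-0.166867)×(2.080000 - 0.990000)/(-0.166867 - 0.341026)
       = 1.721883
Iteration 2:
  f(2.080000) = -0.166867
  f(1.721883) = 0.127667
  x_3 = 1.721883 - 0.127667×(1.721883 - 2.080000)/(0.127667 - (-0.166867))
       = 1.877110
Iteration 3:
  f(1.721883) = 0.127667
  f(1.877110) = 0.014897
  x_4 = 1.877110 - 0.014897×(1.877110 - 1.721883)/(0.014897 - 0.127667)
       = 1.897615
Iteration 4:
  f(1.877110) = 0.014897
  f(1.897615) = -0.001739
  x_5 = 1.897615 - (-0.001739)×(1.897615 - 1.877110)/(-0.001739 - 0.014897)
       = 1.895471
Iteration 5:
  f(1.897615) = -0.001739
  f(1.895471) = 0.000019
  x_6 = 1.895471 - 0.000019×(1.895471 - 1.897615)/(0.000019 - (-0.001739))
       = 1.895494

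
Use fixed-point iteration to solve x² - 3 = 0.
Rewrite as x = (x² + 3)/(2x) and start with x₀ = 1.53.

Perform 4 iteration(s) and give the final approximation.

Equation: x² - 3 = 0
Fixed-point form: x = (x² + 3)/(2x)
x₀ = 1.53

x_1 = g(1.530000) = 1.745392
x_2 = g(1.745392) = 1.732102
x_3 = g(1.732102) = 1.732051
x_4 = g(1.732051) = 1.732051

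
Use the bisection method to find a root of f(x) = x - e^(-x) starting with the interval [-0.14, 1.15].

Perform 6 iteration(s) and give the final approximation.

f(x) = x - e^(-x)
Initial interval: [-0.14, 1.15]

Iteration 1:
  c_1 = (-0.140000 + 1.150000)/2 = 0.505000
  f(c_1) = f(0.505000) = -0.098506
  f(a) × f(c) ≥ 0, new interval: [0.505000, 1.150000]
Iteration 2:
  c_2 = (0.505000 + 1.150000)/2 = 0.827500
  f(c_2) = f(0.827500) = 0.390359
  f(a) × f(c) < 0, new interval: [0.505000, 0.827500]
Iteration 3:
  c_3 = (0.505000 + 0.827500)/2 = 0.666250
  f(c_3) = f(0.666250) = 0.152619
  f(a) × f(c) < 0, new interval: [0.505000, 0.666250]
Iteration 4:
  c_4 = (0.505000 + 0.666250)/2 = 0.585625
  f(c_4) = f(0.585625) = 0.028867
  f(a) × f(c) < 0, new interval: [0.505000, 0.585625]
Iteration 5:
  c_5 = (0.505000 + 0.585625)/2 = 0.545312
  f(c_5) = f(0.545312) = -0.034348
  f(a) × f(c) ≥ 0, new interval: [0.545312, 0.585625]
Iteration 6:
  c_6 = (0.545312 + 0.585625)/2 = 0.565469
  f(c_6) = f(0.565469) = -0.002625
  f(a) × f(c) ≥ 0, new interval: [0.565469, 0.585625]

After 6 iteration(s), the approximation is c_6 = 0.565469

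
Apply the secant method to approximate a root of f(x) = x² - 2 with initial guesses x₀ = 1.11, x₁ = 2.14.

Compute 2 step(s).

f(x) = x² - 2
x₀ = 1.11, x₁ = 2.14

Secant formula: x_{n+1} = x_n - f(x_n)(x_n - x_{n-1})/(f(x_n) - f(x_{n-1}))

Iteration 1:
  f(1.110000) = -0.767900
  f(2.140000) = 2.579600
  x_2 = 2.140000 - 2.579600×(2.140000 - 1.110000)/(2.579600 - (-0.767900))
       = 1.346277
Iteration 2:
  f(2.140000) = 2.579600
  f(1.346277) = -0.187538
  x_3 = 1.346277 - (-0.187538)×(1.346277 - 2.140000)/(-0.187538 - 2.579600)
       = 1.400070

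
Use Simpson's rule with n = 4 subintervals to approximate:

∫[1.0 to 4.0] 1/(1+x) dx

f(x) = 1/(1+x)
a = 1.0, b = 4.0, n = 4
h = (b - a)/n = 0.750000

Simpson's rule: (h/3)[f(x₀) + 4f(x₁) + 2f(x₂) + ... + f(xₙ)]

x_0 = 1.0000, f(x_0) = 0.500000, coefficient = 1
x_1 = 1.7500, f(x_1) = 0.363636, coefficient = 4
x_2 = 2.5000, f(x_2) = 0.285714, coefficient = 2
x_3 = 3.2500, f(x_3) = 0.235294, coefficient = 4
x_4 = 4.0000, f(x_4) = 0.200000, coefficient = 1

I ≈ (0.750000/3) × 3.667150 = 0.916788
Exact value: 0.916291
Error: 0.000497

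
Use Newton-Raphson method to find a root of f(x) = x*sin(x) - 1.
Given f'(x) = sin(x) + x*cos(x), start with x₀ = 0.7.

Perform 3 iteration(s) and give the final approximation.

f(x) = x*sin(x) - 1
f'(x) = sin(x) + x*cos(x)
x₀ = 0.7

Newton-Raphson formula: x_{n+1} = x_n - f(x_n)/f'(x_n)

Iteration 1:
  f(0.700000) = -0.549048
  f'(0.700000) = 1.179607
  x_1 = 0.700000 - (-0.549048)/1.179607 = 1.165450
Iteration 2:
  f(1.165450) = 0.071008
  f'(1.165450) = 1.378546
  x_2 = 1.165450 - 0.071008/1.378546 = 1.113940
Iteration 3:
  f(1.113940) = -0.000301
  f'(1.113940) = 1.388835
  x_3 = 1.113940 - (-0.000301)/1.388835 = 1.114157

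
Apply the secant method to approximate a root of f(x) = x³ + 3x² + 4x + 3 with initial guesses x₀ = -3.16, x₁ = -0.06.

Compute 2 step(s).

f(x) = x³ + 3x² + 4x + 3
x₀ = -3.16, x₁ = -0.06

Secant formula: x_{n+1} = x_n - f(x_n)(x_n - x_{n-1})/(f(x_n) - f(x_{n-1}))

Iteration 1:
  f(-3.160000) = -11.237696
  f(-0.060000) = 2.770584
  x_2 = -0.060000 - 2.770584×(-0.060000 - (-3.160000))/(2.770584 - (-11.237696))
       = -0.673124
Iteration 2:
  f(-0.060000) = 2.770584
  f(-0.673124) = 1.361802
  x_3 = -0.673124 - 1.361802×(-0.673124 - (-0.060000))/(1.361802 - 2.770584)
       = -1.265801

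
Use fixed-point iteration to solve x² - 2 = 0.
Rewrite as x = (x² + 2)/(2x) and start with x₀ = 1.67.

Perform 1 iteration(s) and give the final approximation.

Equation: x² - 2 = 0
Fixed-point form: x = (x² + 2)/(2x)
x₀ = 1.67

x_1 = g(1.670000) = 1.433802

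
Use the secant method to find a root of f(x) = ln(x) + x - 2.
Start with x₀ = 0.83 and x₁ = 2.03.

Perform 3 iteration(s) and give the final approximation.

f(x) = ln(x) + x - 2
x₀ = 0.83, x₁ = 2.03

Secant formula: x_{n+1} = x_n - f(x_n)(x_n - x_{n-1})/(f(x_n) - f(x_{n-1}))

Iteration 1:
  f(0.830000) = -1.356330
  f(2.030000) = 0.738036
  x_2 = 2.030000 - 0.738036×(2.030000 - 0.830000)/(0.738036 - (-1.356330))
       = 1.607131
Iteration 2:
  f(2.030000) = 0.738036
  f(1.607131) = 0.081581
  x_3 = 1.607131 - 0.081581×(1.607131 - 2.030000)/(0.081581 - 0.738036)
       = 1.554578
Iteration 3:
  f(1.607131) = 0.081581
  f(1.554578) = -0.004217
  x_4 = 1.554578 - (-0.004217)×(1.554578 - 1.607131)/(-0.004217 - 0.081581)
       = 1.557161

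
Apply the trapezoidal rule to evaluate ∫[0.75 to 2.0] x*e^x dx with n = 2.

f(x) = x*e^x
a = 0.75, b = 2.0, n = 2
h = (b - a)/n = 0.625000

Trapezoidal rule: (h/2)[f(x₀) + 2f(x₁) + 2f(x₂) + ... + f(xₙ)]

x_0 = 0.7500, f(x_0) = 1.587750, coefficient = 1
x_1 = 1.3750, f(x_1) = 5.438230, coefficient = 2
x_2 = 2.0000, f(x_2) = 14.778112, coefficient = 1

I ≈ (0.625000/2) × 27.242323 = 8.513226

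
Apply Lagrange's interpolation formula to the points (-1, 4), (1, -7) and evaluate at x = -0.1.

Lagrange interpolation formula:
P(x) = Σ yᵢ × Lᵢ(x)
where Lᵢ(x) = Π_{j≠i} (x - xⱼ)/(xᵢ - xⱼ)

L_0(-0.1) = (-0.1 - 1)/(-1 - 1) = 0.550000
L_1(-0.1) = (-0.1 - (-1))/(1 - (-1)) = 0.450000

P(-0.1) = 4×L_0(-0.1) + (-7)×L_1(-0.1)
P(-0.1) = -0.950000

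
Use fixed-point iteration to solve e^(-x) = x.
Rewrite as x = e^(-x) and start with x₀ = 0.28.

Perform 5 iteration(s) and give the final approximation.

Equation: e^(-x) = x
Fixed-point form: x = e^(-x)
x₀ = 0.28

x_1 = g(0.280000) = 0.755784
x_2 = g(0.755784) = 0.469642
x_3 = g(0.469642) = 0.625226
x_4 = g(0.625226) = 0.535141
x_5 = g(0.535141) = 0.585587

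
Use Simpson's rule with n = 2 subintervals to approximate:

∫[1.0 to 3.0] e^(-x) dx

f(x) = e^(-x)
a = 1.0, b = 3.0, n = 2
h = (b - a)/n = 1.000000

Simpson's rule: (h/3)[f(x₀) + 4f(x₁) + 2f(x₂) + ... + f(xₙ)]

x_0 = 1.0000, f(x_0) = 0.367879, coefficient = 1
x_1 = 2.0000, f(x_1) = 0.135335, coefficient = 4
x_2 = 3.0000, f(x_2) = 0.049787, coefficient = 1

I ≈ (1.000000/3) × 0.959008 = 0.319669
Exact value: 0.318092
Error: 0.001577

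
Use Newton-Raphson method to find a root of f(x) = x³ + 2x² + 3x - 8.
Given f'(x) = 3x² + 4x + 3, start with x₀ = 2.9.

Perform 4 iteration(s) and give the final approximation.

f(x) = x³ + 2x² + 3x - 8
f'(x) = 3x² + 4x + 3
x₀ = 2.9

Newton-Raphson formula: x_{n+1} = x_n - f(x_n)/f'(x_n)

Iteration 1:
  f(2.900000) = 41.909000
  f'(2.900000) = 39.830000
  x_1 = 2.900000 - 41.909000/39.830000 = 1.847803
Iteration 2:
  f(1.847803) = 10.681258
  f'(1.847803) = 20.634342
  x_2 = 1.847803 - 10.681258/20.634342 = 1.330158
Iteration 3:
  f(1.330158) = 1.882596
  f'(1.330158) = 13.628598
  x_3 = 1.330158 - 1.882596/13.628598 = 1.192023
Iteration 4:
  f(1.192023) = 0.111671
  f'(1.192023) = 12.030845
  x_4 = 1.192023 - 0.111671/12.030845 = 1.182741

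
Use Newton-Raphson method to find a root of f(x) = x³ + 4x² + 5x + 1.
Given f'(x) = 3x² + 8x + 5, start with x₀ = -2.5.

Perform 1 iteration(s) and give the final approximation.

f(x) = x³ + 4x² + 5x + 1
f'(x) = 3x² + 8x + 5
x₀ = -2.5

Newton-Raphson formula: x_{n+1} = x_n - f(x_n)/f'(x_n)

Iteration 1:
  f(-2.500000) = -2.125000
  f'(-2.500000) = 3.750000
  x_1 = -2.500000 - (-2.125000)/3.750000 = -1.933333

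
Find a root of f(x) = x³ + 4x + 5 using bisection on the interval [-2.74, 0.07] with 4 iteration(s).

f(x) = x³ + 4x + 5
Initial interval: [-2.74, 0.07]

Iteration 1:
  c_1 = (-2.740000 + 0.070000)/2 = -1.335000
  f(c_1) = f(-1.335000) = -2.719270
  f(a) × f(c) ≥ 0, new interval: [-1.335000, 0.070000]
Iteration 2:
  c_2 = (-1.335000 + 0.070000)/2 = -0.632500
  f(c_2) = f(-0.632500) = 2.216964
  f(a) × f(c) < 0, new interval: [-1.335000, -0.632500]
Iteration 3:
  c_3 = (-1.335000 + (-0.632500))/2 = -0.983750
  f(c_3) = f(-0.983750) = 0.112962
  f(a) × f(c) < 0, new interval: [-1.335000, -0.983750]
Iteration 4:
  c_4 = (-1.335000 + (-0.983750))/2 = -1.159375
  f(c_4) = f(-1.159375) = -1.195874
  f(a) × f(c) ≥ 0, new interval: [-1.159375, -0.983750]

After 4 iteration(s), the approximation is c_4 = -1.159375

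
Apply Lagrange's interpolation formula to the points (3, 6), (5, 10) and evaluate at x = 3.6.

Lagrange interpolation formula:
P(x) = Σ yᵢ × Lᵢ(x)
where Lᵢ(x) = Π_{j≠i} (x - xⱼ)/(xᵢ - xⱼ)

L_0(3.6) = (3.6 - 5)/(3 - 5) = 0.700000
L_1(3.6) = (3.6 - 3)/(5 - 3) = 0.300000

P(3.6) = 6×L_0(3.6) + 10×L_1(3.6)
P(3.6) = 7.200000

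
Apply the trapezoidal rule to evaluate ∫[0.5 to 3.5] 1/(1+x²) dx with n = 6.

f(x) = 1/(1+x²)
a = 0.5, b = 3.5, n = 6
h = (b - a)/n = 0.500000

Trapezoidal rule: (h/2)[f(x₀) + 2f(x₁) + 2f(x₂) + ... + f(xₙ)]

x_0 = 0.5000, f(x_0) = 0.800000, coefficient = 1
x_1 = 1.0000, f(x_1) = 0.500000, coefficient = 2
x_2 = 1.5000, f(x_2) = 0.307692, coefficient = 2
x_3 = 2.0000, f(x_3) = 0.200000, coefficient = 2
x_4 = 2.5000, f(x_4) = 0.137931, coefficient = 2
x_5 = 3.0000, f(x_5) = 0.100000, coefficient = 2
x_6 = 3.5000, f(x_6) = 0.075472, coefficient = 1

I ≈ (0.500000/2) × 3.366718 = 0.841680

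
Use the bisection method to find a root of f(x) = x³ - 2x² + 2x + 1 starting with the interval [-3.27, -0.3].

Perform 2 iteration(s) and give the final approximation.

f(x) = x³ - 2x² + 2x + 1
Initial interval: [-3.27, -0.3]

Iteration 1:
  c_1 = (-3.270000 + (-0.300000))/2 = -1.785000
  f(c_1) = f(-1.785000) = -14.629862
  f(a) × f(c) ≥ 0, new interval: [-1.785000, -0.300000]
Iteration 2:
  c_2 = (-1.785000 + (-0.300000))/2 = -1.042500
  f(c_2) = f(-1.042500) = -4.391608
  f(a) × f(c) ≥ 0, new interval: [-1.042500, -0.300000]

After 2 iteration(s), the approximation is c_2 = -1.042500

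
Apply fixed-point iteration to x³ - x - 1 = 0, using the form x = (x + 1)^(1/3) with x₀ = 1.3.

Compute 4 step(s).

Equation: x³ - x - 1 = 0
Fixed-point form: x = (x + 1)^(1/3)
x₀ = 1.3

x_1 = g(1.300000) = 1.320006
x_2 = g(1.320006) = 1.323822
x_3 = g(1.323822) = 1.324548
x_4 = g(1.324548) = 1.324686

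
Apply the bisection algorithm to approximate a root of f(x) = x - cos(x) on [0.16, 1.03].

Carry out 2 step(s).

f(x) = x - cos(x)
Initial interval: [0.16, 1.03]

Iteration 1:
  c_1 = (0.160000 + 1.030000)/2 = 0.595000
  f(c_1) = f(0.595000) = -0.233148
  f(a) × f(c) ≥ 0, new interval: [0.595000, 1.030000]
Iteration 2:
  c_2 = (0.595000 + 1.030000)/2 = 0.812500
  f(c_2) = f(0.812500) = 0.124814
  f(a) × f(c) < 0, new interval: [0.595000, 0.812500]

After 2 iteration(s), the approximation is c_2 = 0.812500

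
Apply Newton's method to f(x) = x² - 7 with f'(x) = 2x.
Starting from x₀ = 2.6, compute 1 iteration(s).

f(x) = x² - 7
f'(x) = 2x
x₀ = 2.6

Newton-Raphson formula: x_{n+1} = x_n - f(x_n)/f'(x_n)

Iteration 1:
  f(2.600000) = -0.240000
  f'(2.600000) = 5.200000
  x_1 = 2.600000 - (-0.240000)/5.200000 = 2.646154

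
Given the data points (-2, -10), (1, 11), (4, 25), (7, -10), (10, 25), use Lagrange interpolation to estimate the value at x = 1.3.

Lagrange interpolation formula:
P(x) = Σ yᵢ × Lᵢ(x)
where Lᵢ(x) = Π_{j≠i} (x - xⱼ)/(xᵢ - xⱼ)

L_0(1.3) = (1.3 - 1)/(-2 - 1) × (1.3 - 4)/(-2 - 4) × (1.3 - 7)/(-2 - 7) × (1.3 - 10)/(-2 - 10) = -0.020663
L_1(1.3) = (1.3 - (-2))/(1 - (-2)) × (1.3 - 4)/(1 - 4) × (1.3 - 7)/(1 - 7) × (1.3 - 10)/(1 - 10) = 0.909150
L_2(1.3) = (1.3 - (-2))/(4 - (-2)) × (1.3 - 1)/(4 - 1) × (1.3 - 7)/(4 - 7) × (1.3 - 10)/(4 - 10) = 0.151525
L_3(1.3) = (1.3 - (-2))/(7 - (-2)) × (1.3 - 1)/(7 - 1) × (1.3 - 4)/(7 - 4) × (1.3 - 10)/(7 - 10) = -0.047850
L_4(1.3) = (1.3 - (-2))/(10 - (-2)) × (1.3 - 1)/(10 - 1) × (1.3 - 4)/(10 - 4) × (1.3 - 7)/(10 - 7) = 0.007838

P(1.3) = (-10)×L_0(1.3) + 11×L_1(1.3) + 25×L_2(1.3) + (-10)×L_3(1.3) + 25×L_4(1.3)
P(1.3) = 14.669837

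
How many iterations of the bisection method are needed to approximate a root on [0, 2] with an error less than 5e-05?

We need (b-a)/2^n ≤ 5e-05
(2 - 0)/2^n ≤ 5e-05
2/2^n ≤ 5e-05
2^n ≥ 40000
n ≥ log₂(40000) = 15.29
n ≥ 16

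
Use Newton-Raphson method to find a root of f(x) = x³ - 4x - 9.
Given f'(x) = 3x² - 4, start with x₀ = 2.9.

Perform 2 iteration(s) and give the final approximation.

f(x) = x³ - 4x - 9
f'(x) = 3x² - 4
x₀ = 2.9

Newton-Raphson formula: x_{n+1} = x_n - f(x_n)/f'(x_n)

Iteration 1:
  f(2.900000) = 3.789000
  f'(2.900000) = 21.230000
  x_1 = 2.900000 - 3.789000/21.230000 = 2.721526
Iteration 2:
  f(2.721526) = 0.271435
  f'(2.721526) = 18.220114
  x_2 = 2.721526 - 0.271435/18.220114 = 2.706629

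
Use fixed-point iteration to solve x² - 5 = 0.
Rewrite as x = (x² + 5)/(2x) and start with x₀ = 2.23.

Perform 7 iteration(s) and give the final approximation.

Equation: x² - 5 = 0
Fixed-point form: x = (x² + 5)/(2x)
x₀ = 2.23

x_1 = g(2.230000) = 2.236076
x_2 = g(2.236076) = 2.236068
x_3 = g(2.236068) = 2.236068
x_4 = g(2.236068) = 2.236068
x_5 = g(2.236068) = 2.236068
x_6 = g(2.236068) = 2.236068
x_7 = g(2.236068) = 2.236068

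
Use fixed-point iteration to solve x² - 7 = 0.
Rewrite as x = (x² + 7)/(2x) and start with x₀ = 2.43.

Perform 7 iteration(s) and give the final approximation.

Equation: x² - 7 = 0
Fixed-point form: x = (x² + 7)/(2x)
x₀ = 2.43

x_1 = g(2.430000) = 2.655329
x_2 = g(2.655329) = 2.645769
x_3 = g(2.645769) = 2.645751
x_4 = g(2.645751) = 2.645751
x_5 = g(2.645751) = 2.645751
x_6 = g(2.645751) = 2.645751
x_7 = g(2.645751) = 2.645751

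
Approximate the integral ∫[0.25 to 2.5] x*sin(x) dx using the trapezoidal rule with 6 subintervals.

f(x) = x*sin(x)
a = 0.25, b = 2.5, n = 6
h = (b - a)/n = 0.375000

Trapezoidal rule: (h/2)[f(x₀) + 2f(x₁) + 2f(x₂) + ... + f(xₙ)]

x_0 = 0.2500, f(x_0) = 0.061851, coefficient = 1
x_1 = 0.6250, f(x_1) = 0.365686, coefficient = 2
x_2 = 1.0000, f(x_2) = 0.841471, coefficient = 2
x_3 = 1.3750, f(x_3) = 1.348728, coefficient = 2
x_4 = 1.7500, f(x_4) = 1.721975, coefficient = 2
x_5 = 2.1250, f(x_5) = 1.806930, coefficient = 2
x_6 = 2.5000, f(x_6) = 1.496180, coefficient = 1

I ≈ (0.375000/2) × 13.727611 = 2.573927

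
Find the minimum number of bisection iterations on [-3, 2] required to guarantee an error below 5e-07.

We need (b-a)/2^n ≤ 5e-07
(2 - (-3))/2^n ≤ 5e-07
5/2^n ≤ 5e-07
2^n ≥ 10000000
n ≥ log₂(10000000) = 23.25
n ≥ 24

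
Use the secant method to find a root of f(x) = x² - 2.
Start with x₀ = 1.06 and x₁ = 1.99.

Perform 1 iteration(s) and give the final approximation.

f(x) = x² - 2
x₀ = 1.06, x₁ = 1.99

Secant formula: x_{n+1} = x_n - f(x_n)(x_n - x_{n-1})/(f(x_n) - f(x_{n-1}))

Iteration 1:
  f(1.060000) = -0.876400
  f(1.990000) = 1.960100
  x_2 = 1.990000 - 1.960100×(1.990000 - 1.060000)/(1.960100 - (-0.876400))
       = 1.347344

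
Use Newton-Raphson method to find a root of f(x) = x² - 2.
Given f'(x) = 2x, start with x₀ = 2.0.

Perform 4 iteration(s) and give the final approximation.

f(x) = x² - 2
f'(x) = 2x
x₀ = 2.0

Newton-Raphson formula: x_{n+1} = x_n - f(x_n)/f'(x_n)

Iteration 1:
  f(2.000000) = 2.000000
  f'(2.000000) = 4.000000
  x_1 = 2.000000 - 2.000000/4.000000 = 1.500000
Iteration 2:
  f(1.500000) = 0.250000
  f'(1.500000) = 3.000000
  x_2 = 1.500000 - 0.250000/3.000000 = 1.416667
Iteration 3:
  f(1.416667) = 0.006944
  f'(1.416667) = 2.833333
  x_3 = 1.416667 - 0.006944/2.833333 = 1.414216
Iteration 4:
  f(1.414216) = 0.000006
  f'(1.414216) = 2.828431
  x_4 = 1.414216 - 0.000006/2.828431 = 1.414214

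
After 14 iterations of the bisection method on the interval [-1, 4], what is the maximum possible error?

Bisection error bound: |error| ≤ (b-a)/2^n
|error| ≤ (4 - (-1))/2^14 = 5/2^14
|error| ≤ 0.0003051758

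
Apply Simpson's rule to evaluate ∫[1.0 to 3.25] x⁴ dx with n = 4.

f(x) = x⁴
a = 1.0, b = 3.25, n = 4
h = (b - a)/n = 0.562500

Simpson's rule: (h/3)[f(x₀) + 4f(x₁) + 2f(x₂) + ... + f(xₙ)]

x_0 = 1.0000, f(x_0) = 1.000000, coefficient = 1
x_1 = 1.5625, f(x_1) = 5.960464, coefficient = 4
x_2 = 2.1250, f(x_2) = 20.390869, coefficient = 2
x_3 = 2.6875, f(x_3) = 52.166763, coefficient = 4
x_4 = 3.2500, f(x_4) = 111.566406, coefficient = 1

I ≈ (0.562500/3) × 385.857056 = 72.348198
Exact value: 72.318164
Error: 0.030034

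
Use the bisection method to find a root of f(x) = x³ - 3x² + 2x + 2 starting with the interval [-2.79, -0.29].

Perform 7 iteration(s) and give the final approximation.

f(x) = x³ - 3x² + 2x + 2
Initial interval: [-2.79, -0.29]

Iteration 1:
  c_1 = (-2.790000 + (-0.290000))/2 = -1.540000
  f(c_1) = f(-1.540000) = -11.847064
  f(a) × f(c) ≥ 0, new interval: [-1.540000, -0.290000]
Iteration 2:
  c_2 = (-1.540000 + (-0.290000))/2 = -0.915000
  f(c_2) = f(-0.915000) = -3.107736
  f(a) × f(c) ≥ 0, new interval: [-0.915000, -0.290000]
Iteration 3:
  c_3 = (-0.915000 + (-0.290000))/2 = -0.602500
  f(c_3) = f(-0.602500) = -0.512730
  f(a) × f(c) ≥ 0, new interval: [-0.602500, -0.290000]
Iteration 4:
  c_4 = (-0.602500 + (-0.290000))/2 = -0.446250
  f(c_4) = f(-0.446250) = 0.421217
  f(a) × f(c) < 0, new interval: [-0.602500, -0.446250]
Iteration 5:
  c_5 = (-0.602500 + (-0.446250))/2 = -0.524375
  f(c_5) = f(-0.524375) = -0.017844
  f(a) × f(c) ≥ 0, new interval: [-0.524375, -0.446250]
Iteration 6:
  c_6 = (-0.524375 + (-0.446250))/2 = -0.485313
  f(c_6) = f(-0.485313) = 0.208486
  f(a) × f(c) < 0, new interval: [-0.524375, -0.485313]
Iteration 7:
  c_7 = (-0.524375 + (-0.485313))/2 = -0.504844
  f(c_7) = f(-0.504844) = 0.097043
  f(a) × f(c) < 0, new interval: [-0.524375, -0.504844]

After 7 iteration(s), the approximation is c_7 = -0.504844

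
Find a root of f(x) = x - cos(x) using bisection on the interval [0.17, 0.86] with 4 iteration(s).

f(x) = x - cos(x)
Initial interval: [0.17, 0.86]

Iteration 1:
  c_1 = (0.170000 + 0.860000)/2 = 0.515000
  f(c_1) = f(0.515000) = -0.355293
  f(a) × f(c) ≥ 0, new interval: [0.515000, 0.860000]
Iteration 2:
  c_2 = (0.515000 + 0.860000)/2 = 0.687500
  f(c_2) = f(0.687500) = -0.085335
  f(a) × f(c) ≥ 0, new interval: [0.687500, 0.860000]
Iteration 3:
  c_3 = (0.687500 + 0.860000)/2 = 0.773750
  f(c_3) = f(0.773750) = 0.058455
  f(a) × f(c) < 0, new interval: [0.687500, 0.773750]
Iteration 4:
  c_4 = (0.687500 + 0.773750)/2 = 0.730625
  f(c_4) = f(0.730625) = -0.014132
  f(a) × f(c) ≥ 0, new interval: [0.730625, 0.773750]

After 4 iteration(s), the approximation is c_4 = 0.730625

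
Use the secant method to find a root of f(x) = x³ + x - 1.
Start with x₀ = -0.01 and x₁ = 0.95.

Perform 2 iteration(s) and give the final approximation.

f(x) = x³ + x - 1
x₀ = -0.01, x₁ = 0.95

Secant formula: x_{n+1} = x_n - f(x_n)(x_n - x_{n-1})/(f(x_n) - f(x_{n-1}))

Iteration 1:
  f(-0.010000) = -1.010001
  f(0.950000) = 0.807375
  x_2 = 0.950000 - 0.807375×(0.950000 - (-0.010000))/(0.807375 - (-1.010001))
       = 0.523517
Iteration 2:
  f(0.950000) = 0.807375
  f(0.523517) = -0.333003
  x_3 = 0.523517 - (-0.333003)×(0.523517 - 0.950000)/(-0.333003 - 0.807375)
       = 0.648055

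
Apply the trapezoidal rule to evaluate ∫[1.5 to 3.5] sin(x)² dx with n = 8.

f(x) = sin(x)²
a = 1.5, b = 3.5, n = 8
h = (b - a)/n = 0.250000

Trapezoidal rule: (h/2)[f(x₀) + 2f(x₁) + 2f(x₂) + ... + f(xₙ)]

x_0 = 1.5000, f(x_0) = 0.994996, coefficient = 1
x_1 = 1.7500, f(x_1) = 0.968228, coefficient = 2
x_2 = 2.0000, f(x_2) = 0.826822, coefficient = 2
x_3 = 2.2500, f(x_3) = 0.605398, coefficient = 2
x_4 = 2.5000, f(x_4) = 0.358169, coefficient = 2
x_5 = 2.7500, f(x_5) = 0.145665, coefficient = 2
x_6 = 3.0000, f(x_6) = 0.019915, coefficient = 2
x_7 = 3.2500, f(x_7) = 0.011706, coefficient = 2
x_8 = 3.5000, f(x_8) = 0.123049, coefficient = 1

I ≈ (0.250000/2) × 6.989851 = 0.873731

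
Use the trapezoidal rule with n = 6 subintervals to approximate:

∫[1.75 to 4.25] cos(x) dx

f(x) = cos(x)
a = 1.75, b = 4.25, n = 6
h = (b - a)/n = 0.416667

Trapezoidal rule: (h/2)[f(x₀) + 2f(x₁) + 2f(x₂) + ... + f(xₙ)]

x_0 = 1.7500, f(x_0) = -0.178246, coefficient = 1
x_1 = 2.1667, f(x_1) = -0.561229, coefficient = 2
x_2 = 2.5833, f(x_2) = -0.848178, coefficient = 2
x_3 = 3.0000, f(x_3) = -0.989992, coefficient = 2
x_4 = 3.4167, f(x_4) = -0.962405, coefficient = 2
x_5 = 3.8333, f(x_5) = -0.770137, coefficient = 2
x_6 = 4.2500, f(x_6) = -0.446087, coefficient = 1

I ≈ (0.416667/2) × -8.888218 = -1.851712
Exact value: -1.878975
Error: 0.027263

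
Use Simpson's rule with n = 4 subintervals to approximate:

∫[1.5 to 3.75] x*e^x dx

f(x) = x*e^x
a = 1.5, b = 3.75, n = 4
h = (b - a)/n = 0.562500

Simpson's rule: (h/3)[f(x₀) + 4f(x₁) + 2f(x₂) + ... + f(xₙ)]

x_0 = 1.5000, f(x_0) = 6.722534, coefficient = 1
x_1 = 2.0625, f(x_1) = 16.222819, coefficient = 4
x_2 = 2.6250, f(x_2) = 36.237007, coefficient = 2
x_3 = 3.1875, f(x_3) = 77.226056, coefficient = 4
x_4 = 3.7500, f(x_4) = 159.454058, coefficient = 1

I ≈ (0.562500/3) × 612.446105 = 114.833645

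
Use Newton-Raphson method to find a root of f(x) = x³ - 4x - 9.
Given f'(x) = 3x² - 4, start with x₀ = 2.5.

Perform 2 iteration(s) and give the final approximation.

f(x) = x³ - 4x - 9
f'(x) = 3x² - 4
x₀ = 2.5

Newton-Raphson formula: x_{n+1} = x_n - f(x_n)/f'(x_n)

Iteration 1:
  f(2.500000) = -3.375000
  f'(2.500000) = 14.750000
  x_1 = 2.500000 - (-3.375000)/14.750000 = 2.728814
Iteration 2:
  f(2.728814) = 0.404647
  f'(2.728814) = 18.339270
  x_2 = 2.728814 - 0.404647/18.339270 = 2.706749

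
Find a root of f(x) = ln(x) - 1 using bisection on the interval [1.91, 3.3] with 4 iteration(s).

f(x) = ln(x) - 1
Initial interval: [1.91, 3.3]

Iteration 1:
  c_1 = (1.910000 + 3.300000)/2 = 2.605000
  f(c_1) = f(2.605000) = -0.042567
  f(a) × f(c) ≥ 0, new interval: [2.605000, 3.300000]
Iteration 2:
  c_2 = (2.605000 + 3.300000)/2 = 2.952500
  f(c_2) = f(2.952500) = 0.082652
  f(a) × f(c) < 0, new interval: [2.605000, 2.952500]
Iteration 3:
  c_3 = (2.605000 + 2.952500)/2 = 2.778750
  f(c_3) = f(2.778750) = 0.022001
  f(a) × f(c) < 0, new interval: [2.605000, 2.778750]
Iteration 4:
  c_4 = (2.605000 + 2.778750)/2 = 2.691875
  f(c_4) = f(2.691875) = -0.009762
  f(a) × f(c) ≥ 0, new interval: [2.691875, 2.778750]

After 4 iteration(s), the approximation is c_4 = 2.691875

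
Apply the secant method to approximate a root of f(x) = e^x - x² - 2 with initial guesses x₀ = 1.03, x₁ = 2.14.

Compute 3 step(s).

f(x) = e^x - x² - 2
x₀ = 1.03, x₁ = 2.14

Secant formula: x_{n+1} = x_n - f(x_n)(x_n - x_{n-1})/(f(x_n) - f(x_{n-1}))

Iteration 1:
  f(1.030000) = -0.259834
  f(2.140000) = 1.919838
  x_2 = 2.140000 - 1.919838×(2.140000 - 1.030000)/(1.919838 - (-0.259834))
       = 1.162321
Iteration 2:
  f(2.140000) = 1.919838
  f(1.162321) = -0.153645
  x_3 = 1.162321 - (-0.153645)×(1.162321 - 2.140000)/(-0.153645 - 1.919838)
       = 1.234767
Iteration 3:
  f(1.162321) = -0.153645
  f(1.234767) = -0.087072
  x_4 = 1.234767 - (-0.087072)×(1.234767 - 1.162321)/(-0.087072 - (-0.153645))
       = 1.329522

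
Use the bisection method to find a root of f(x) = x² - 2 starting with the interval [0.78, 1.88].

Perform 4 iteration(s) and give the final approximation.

f(x) = x² - 2
Initial interval: [0.78, 1.88]

Iteration 1:
  c_1 = (0.780000 + 1.880000)/2 = 1.330000
  f(c_1) = f(1.330000) = -0.231100
  f(a) × f(c) ≥ 0, new interval: [1.330000, 1.880000]
Iteration 2:
  c_2 = (1.330000 + 1.880000)/2 = 1.605000
  f(c_2) = f(1.605000) = 0.576025
  f(a) × f(c) < 0, new interval: [1.330000, 1.605000]
Iteration 3:
  c_3 = (1.330000 + 1.605000)/2 = 1.467500
  f(c_3) = f(1.467500) = 0.153556
  f(a) × f(c) < 0, new interval: [1.330000, 1.467500]
Iteration 4:
  c_4 = (1.330000 + 1.467500)/2 = 1.398750
  f(c_4) = f(1.398750) = -0.043498
  f(a) × f(c) ≥ 0, new interval: [1.398750, 1.467500]

After 4 iteration(s), the approximation is c_4 = 1.398750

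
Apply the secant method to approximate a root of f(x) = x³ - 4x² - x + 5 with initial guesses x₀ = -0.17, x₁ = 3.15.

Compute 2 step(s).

f(x) = x³ - 4x² - x + 5
x₀ = -0.17, x₁ = 3.15

Secant formula: x_{n+1} = x_n - f(x_n)(x_n - x_{n-1})/(f(x_n) - f(x_{n-1}))

Iteration 1:
  f(-0.170000) = 5.049487
  f(3.150000) = -6.584125
  x_2 = 3.150000 - (-6.584125)×(3.150000 - (-0.170000))/(-6.584125 - 5.049487)
       = 1.271023
Iteration 2:
  f(3.150000) = -6.584125
  f(1.271023) = -0.679681
  x_3 = 1.271023 - (-0.679681)×(1.271023 - 3.150000)/(-0.679681 - (-6.584125))
       = 1.054727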